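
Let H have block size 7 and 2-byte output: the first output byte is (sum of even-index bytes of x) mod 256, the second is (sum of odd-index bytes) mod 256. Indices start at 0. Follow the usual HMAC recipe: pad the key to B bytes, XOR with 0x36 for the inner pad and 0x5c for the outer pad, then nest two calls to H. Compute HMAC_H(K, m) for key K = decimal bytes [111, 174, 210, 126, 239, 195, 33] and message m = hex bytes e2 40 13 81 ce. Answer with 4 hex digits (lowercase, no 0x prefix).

Key decimal bytes [111, 174, 210, 126, 239, 195, 33] = 6f ae d2 7e ef c3 21 is exactly B = 7 bytes: K' = 6f ae d2 7e ef c3 21.
K' ⊕ ipad = 59 98 e4 48 d9 f5 17.  K' ⊕ opad = 33 f2 8e 22 b3 9f 7d.
Inner input = (K'⊕ipad) ∥ m = 59 98 e4 48 d9 f5 17 ∥ e2 40 13 81 ce.
Inner hash: even-index sum = 750 mod 256 = 238; odd-index sum = 920 mod 256 = 152 → ee 98.
Outer input = (K'⊕opad) ∥ inner = 33 f2 8e 22 b3 9f 7d ∥ ee 98.
Outer hash (tag): even-index sum = 649 mod 256 = 137; odd-index sum = 673 mod 256 = 161 → 89 a1.

89a1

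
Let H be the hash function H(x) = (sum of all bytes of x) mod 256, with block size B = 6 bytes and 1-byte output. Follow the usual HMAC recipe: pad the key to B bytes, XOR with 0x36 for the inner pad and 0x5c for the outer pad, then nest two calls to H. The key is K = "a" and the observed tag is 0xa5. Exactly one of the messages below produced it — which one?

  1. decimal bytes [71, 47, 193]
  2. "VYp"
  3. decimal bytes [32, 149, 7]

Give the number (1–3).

Key "a" = 61 is 1 byte ≤ B = 6; zero-pad to 6 bytes: K' = 61 00 00 00 00 00.
K' ⊕ ipad = 57 36 36 36 36 36; K' ⊕ opad = 3d 5c 5c 5c 5c 5c.
m1: inner = H(57 36 36 36 36 36 47 2f c1) = 9c; tag = H(3d 5c 5c 5c 5c 5c 9c) = a5 ← matches
m2: inner = H(57 36 36 36 36 36 56 59 70) = 84; tag = H(3d 5c 5c 5c 5c 5c 84) = 8d
m3: inner = H(57 36 36 36 36 36 20 95 07) = 21; tag = H(3d 5c 5c 5c 5c 5c 21) = 2a

1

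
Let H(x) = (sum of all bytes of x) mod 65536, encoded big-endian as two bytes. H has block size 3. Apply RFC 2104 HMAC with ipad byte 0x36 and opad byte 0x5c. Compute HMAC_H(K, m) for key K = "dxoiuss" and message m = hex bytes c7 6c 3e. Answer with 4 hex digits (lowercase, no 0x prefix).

Key "dxoiuss" = 64 78 6f 69 75 73 73 is 7 bytes > B = 3, so hash it first: H(key) = 03 0f, then zero-pad to 3 bytes: K' = 03 0f 00.
K' ⊕ ipad = 35 39 36.  K' ⊕ opad = 5f 53 5c.
Inner input = (K'⊕ipad) ∥ m = 35 39 36 ∥ c7 6c 3e.
Inner hash: sum = 53+57+54+199+108+62 = 533 → 02 15.
Outer input = (K'⊕opad) ∥ inner = 5f 53 5c ∥ 02 15.
Outer hash (tag): sum = 95+83+92+2+21 = 293 → 01 25.

0125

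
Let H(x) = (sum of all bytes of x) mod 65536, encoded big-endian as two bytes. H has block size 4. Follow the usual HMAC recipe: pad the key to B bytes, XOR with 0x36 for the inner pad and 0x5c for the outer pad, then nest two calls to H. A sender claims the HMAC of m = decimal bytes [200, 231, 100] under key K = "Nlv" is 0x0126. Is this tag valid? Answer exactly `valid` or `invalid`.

valid

Key "Nlv" = 4e 6c 76 is 3 bytes ≤ B = 4; zero-pad to 4 bytes: K' = 4e 6c 76 00.
K' ⊕ ipad = 78 5a 40 36; K' ⊕ opad = 12 30 2a 5c.
Inner hash: sum = 120+90+64+54+200+231+100 = 859 → 03 5b.
Outer hash (recomputed tag): sum = 18+48+42+92+3+91 = 294 → 01 26.
Recomputed tag = 0126; claimed = 0126 → match.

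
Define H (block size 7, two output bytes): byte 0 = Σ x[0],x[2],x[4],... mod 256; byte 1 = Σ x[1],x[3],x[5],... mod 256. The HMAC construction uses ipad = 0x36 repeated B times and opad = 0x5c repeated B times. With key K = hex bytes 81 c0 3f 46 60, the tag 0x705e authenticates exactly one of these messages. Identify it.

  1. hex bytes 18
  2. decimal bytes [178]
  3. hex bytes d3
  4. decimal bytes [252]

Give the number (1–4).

Key hex bytes 81 c0 3f 46 60 is 5 bytes ≤ B = 7; zero-pad to 7 bytes: K' = 81 c0 3f 46 60 00 00.
K' ⊕ ipad = b7 f6 09 70 56 36 36; K' ⊕ opad = dd 9c 63 1a 3c 5c 5c.
m1: inner = H(b7 f6 09 70 56 36 36 18) = 4c b4; tag = H(dd 9c 63 1a 3c 5c 5c 4c b4) = 8c5e
m2: inner = H(b7 f6 09 70 56 36 36 b2) = 4c 4e; tag = H(dd 9c 63 1a 3c 5c 5c 4c 4e) = 265e
m3: inner = H(b7 f6 09 70 56 36 36 d3) = 4c 6f; tag = H(dd 9c 63 1a 3c 5c 5c 4c 6f) = 475e
m4: inner = H(b7 f6 09 70 56 36 36 fc) = 4c 98; tag = H(dd 9c 63 1a 3c 5c 5c 4c 98) = 705e ← matches

4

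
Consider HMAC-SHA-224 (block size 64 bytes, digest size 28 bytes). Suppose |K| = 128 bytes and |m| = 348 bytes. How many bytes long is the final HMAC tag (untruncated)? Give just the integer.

28

The tag is one SHA-224 digest: 28 bytes.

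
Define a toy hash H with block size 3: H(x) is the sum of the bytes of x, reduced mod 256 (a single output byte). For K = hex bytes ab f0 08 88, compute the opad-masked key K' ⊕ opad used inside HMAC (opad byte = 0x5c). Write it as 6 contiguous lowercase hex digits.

Key hex bytes ab f0 08 88 is 4 bytes > B = 3, so hash it first: H(key) = 2b, then zero-pad to 3 bytes: K' = 2b 00 00.
XOR each byte with 0x5c: 2b⊕5c=77, 00⊕5c=5c, 00⊕5c=5c.

775c5c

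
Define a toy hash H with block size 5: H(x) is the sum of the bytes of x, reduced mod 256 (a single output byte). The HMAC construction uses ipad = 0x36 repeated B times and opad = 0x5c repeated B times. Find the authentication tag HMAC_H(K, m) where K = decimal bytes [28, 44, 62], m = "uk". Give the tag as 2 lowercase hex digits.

62

Key decimal bytes [28, 44, 62] = 1c 2c 3e is 3 bytes ≤ B = 5; zero-pad to 5 bytes: K' = 1c 2c 3e 00 00.
K' ⊕ ipad = 2a 1a 08 36 36.  K' ⊕ opad = 40 70 62 5c 5c.
Inner input = (K'⊕ipad) ∥ m = 2a 1a 08 36 36 ∥ 75 6b.
Inner hash: sum = 42+26+8+54+54+117+107 = 408; mod 256 = 152 → 98.
Outer input = (K'⊕opad) ∥ inner = 40 70 62 5c 5c ∥ 98.
Outer hash (tag): sum = 64+112+98+92+92+152 = 610; mod 256 = 98 → 62.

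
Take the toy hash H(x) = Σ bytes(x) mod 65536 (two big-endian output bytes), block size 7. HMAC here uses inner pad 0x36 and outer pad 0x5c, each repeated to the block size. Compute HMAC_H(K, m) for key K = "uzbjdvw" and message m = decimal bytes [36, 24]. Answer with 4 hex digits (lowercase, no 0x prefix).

01a0

Key "uzbjdvw" = 75 7a 62 6a 64 76 77 is exactly B = 7 bytes: K' = 75 7a 62 6a 64 76 77.
K' ⊕ ipad = 43 4c 54 5c 52 40 41.  K' ⊕ opad = 29 26 3e 36 38 2a 2b.
Inner input = (K'⊕ipad) ∥ m = 43 4c 54 5c 52 40 41 ∥ 24 18.
Inner hash: sum = 67+76+84+92+82+64+65+36+24 = 590 → 02 4e.
Outer input = (K'⊕opad) ∥ inner = 29 26 3e 36 38 2a 2b ∥ 02 4e.
Outer hash (tag): sum = 41+38+62+54+56+42+43+2+78 = 416 → 01 a0.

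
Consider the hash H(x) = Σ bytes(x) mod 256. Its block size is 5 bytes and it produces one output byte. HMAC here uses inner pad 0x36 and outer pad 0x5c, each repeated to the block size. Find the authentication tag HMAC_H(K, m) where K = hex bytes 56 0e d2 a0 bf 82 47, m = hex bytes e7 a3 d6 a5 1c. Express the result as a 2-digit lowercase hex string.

Key hex bytes 56 0e d2 a0 bf 82 47 is 7 bytes > B = 5, so hash it first: H(key) = 5e, then zero-pad to 5 bytes: K' = 5e 00 00 00 00.
K' ⊕ ipad = 68 36 36 36 36.  K' ⊕ opad = 02 5c 5c 5c 5c.
Inner input = (K'⊕ipad) ∥ m = 68 36 36 36 36 ∥ e7 a3 d6 a5 1c.
Inner hash: sum = 104+54+54+54+54+231+163+214+165+28 = 1121; mod 256 = 97 → 61.
Outer input = (K'⊕opad) ∥ inner = 02 5c 5c 5c 5c ∥ 61.
Outer hash (tag): sum = 2+92+92+92+92+97 = 467; mod 256 = 211 → d3.

d3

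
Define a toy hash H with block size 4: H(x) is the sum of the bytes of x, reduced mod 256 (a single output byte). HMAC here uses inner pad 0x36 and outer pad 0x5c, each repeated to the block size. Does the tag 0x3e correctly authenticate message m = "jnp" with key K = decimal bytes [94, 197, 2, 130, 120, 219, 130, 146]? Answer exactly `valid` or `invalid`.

invalid

Key decimal bytes [94, 197, 2, 130, 120, 219, 130, 146] = 5e c5 02 82 78 db 82 92 is 8 bytes > B = 4, so hash it first: H(key) = 0e, then zero-pad to 4 bytes: K' = 0e 00 00 00.
K' ⊕ ipad = 38 36 36 36; K' ⊕ opad = 52 5c 5c 5c.
Inner hash: sum = 56+54+54+54+106+110+112 = 546; mod 256 = 34 → 22.
Outer hash (recomputed tag): sum = 82+92+92+92+34 = 392; mod 256 = 136 → 88.
Recomputed tag = 88; claimed = 3e → mismatch.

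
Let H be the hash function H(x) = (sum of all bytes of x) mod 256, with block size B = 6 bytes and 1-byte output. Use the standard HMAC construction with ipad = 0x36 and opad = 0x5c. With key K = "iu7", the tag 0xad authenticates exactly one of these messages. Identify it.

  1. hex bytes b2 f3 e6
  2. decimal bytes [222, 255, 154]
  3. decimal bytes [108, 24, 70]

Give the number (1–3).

1

Key "iu7" = 69 75 37 is 3 bytes ≤ B = 6; zero-pad to 6 bytes: K' = 69 75 37 00 00 00.
K' ⊕ ipad = 5f 43 01 36 36 36; K' ⊕ opad = 35 29 6b 5c 5c 5c.
m1: inner = H(5f 43 01 36 36 36 b2 f3 e6) = d0; tag = H(35 29 6b 5c 5c 5c d0) = ad ← matches
m2: inner = H(5f 43 01 36 36 36 de ff 9a) = bc; tag = H(35 29 6b 5c 5c 5c bc) = 99
m3: inner = H(5f 43 01 36 36 36 6c 18 46) = 0f; tag = H(35 29 6b 5c 5c 5c 0f) = ec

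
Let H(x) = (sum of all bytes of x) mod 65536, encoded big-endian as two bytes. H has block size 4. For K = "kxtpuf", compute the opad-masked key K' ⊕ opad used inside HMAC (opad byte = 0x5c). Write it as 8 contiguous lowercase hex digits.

5efe5c5c

Key "kxtpuf" = 6b 78 74 70 75 66 is 6 bytes > B = 4, so hash it first: H(key) = 02 a2, then zero-pad to 4 bytes: K' = 02 a2 00 00.
XOR each byte with 0x5c: 02⊕5c=5e, a2⊕5c=fe, 00⊕5c=5c, 00⊕5c=5c.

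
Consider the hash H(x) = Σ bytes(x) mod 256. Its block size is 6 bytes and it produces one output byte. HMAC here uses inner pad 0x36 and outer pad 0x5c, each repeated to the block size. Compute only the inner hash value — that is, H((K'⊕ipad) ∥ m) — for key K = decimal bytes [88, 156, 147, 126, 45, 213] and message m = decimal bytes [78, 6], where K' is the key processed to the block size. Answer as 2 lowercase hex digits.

Key decimal bytes [88, 156, 147, 126, 45, 213] = 58 9c 93 7e 2d d5 is exactly B = 6 bytes: K' = 58 9c 93 7e 2d d5.
K' ⊕ ipad = 6e aa a5 48 1b e3.
Inner input = 6e aa a5 48 1b e3 ∥ 4e 06.
Inner hash: sum = 110+170+165+72+27+227+78+6 = 855; mod 256 = 87 → 57.

57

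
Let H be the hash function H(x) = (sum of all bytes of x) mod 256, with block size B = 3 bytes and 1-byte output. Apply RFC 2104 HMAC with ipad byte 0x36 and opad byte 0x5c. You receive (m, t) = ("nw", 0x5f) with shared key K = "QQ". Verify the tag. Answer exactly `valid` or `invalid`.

valid

Key "QQ" = 51 51 is 2 bytes ≤ B = 3; zero-pad to 3 bytes: K' = 51 51 00.
K' ⊕ ipad = 67 67 36; K' ⊕ opad = 0d 0d 5c.
Inner hash: sum = 103+103+54+110+119 = 489; mod 256 = 233 → e9.
Outer hash (recomputed tag): sum = 13+13+92+233 = 351; mod 256 = 95 → 5f.
Recomputed tag = 5f; claimed = 5f → match.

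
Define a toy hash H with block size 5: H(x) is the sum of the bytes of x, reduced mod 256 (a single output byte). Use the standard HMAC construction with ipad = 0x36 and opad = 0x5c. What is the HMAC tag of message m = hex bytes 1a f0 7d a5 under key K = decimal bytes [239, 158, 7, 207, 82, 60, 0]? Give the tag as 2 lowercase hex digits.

Key decimal bytes [239, 158, 7, 207, 82, 60, 0] = ef 9e 07 cf 52 3c 00 is 7 bytes > B = 5, so hash it first: H(key) = f1, then zero-pad to 5 bytes: K' = f1 00 00 00 00.
K' ⊕ ipad = c7 36 36 36 36.  K' ⊕ opad = ad 5c 5c 5c 5c.
Inner input = (K'⊕ipad) ∥ m = c7 36 36 36 36 ∥ 1a f0 7d a5.
Inner hash: sum = 199+54+54+54+54+26+240+125+165 = 971; mod 256 = 203 → cb.
Outer input = (K'⊕opad) ∥ inner = ad 5c 5c 5c 5c ∥ cb.
Outer hash (tag): sum = 173+92+92+92+92+203 = 744; mod 256 = 232 → e8.

e8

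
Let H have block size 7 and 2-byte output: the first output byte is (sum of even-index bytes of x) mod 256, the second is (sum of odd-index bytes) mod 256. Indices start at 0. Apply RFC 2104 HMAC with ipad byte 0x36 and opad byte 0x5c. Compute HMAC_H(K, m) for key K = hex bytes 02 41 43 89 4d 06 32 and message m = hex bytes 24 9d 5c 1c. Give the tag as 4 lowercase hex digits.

e22d

Key hex bytes 02 41 43 89 4d 06 32 is exactly B = 7 bytes: K' = 02 41 43 89 4d 06 32.
K' ⊕ ipad = 34 77 75 bf 7b 30 04.  K' ⊕ opad = 5e 1d 1f d5 11 5a 6e.
Inner input = (K'⊕ipad) ∥ m = 34 77 75 bf 7b 30 04 ∥ 24 9d 5c 1c.
Inner hash: even-index sum = 481 mod 256 = 225; odd-index sum = 486 mod 256 = 230 → e1 e6.
Outer input = (K'⊕opad) ∥ inner = 5e 1d 1f d5 11 5a 6e ∥ e1 e6.
Outer hash (tag): even-index sum = 482 mod 256 = 226; odd-index sum = 557 mod 256 = 45 → e2 2d.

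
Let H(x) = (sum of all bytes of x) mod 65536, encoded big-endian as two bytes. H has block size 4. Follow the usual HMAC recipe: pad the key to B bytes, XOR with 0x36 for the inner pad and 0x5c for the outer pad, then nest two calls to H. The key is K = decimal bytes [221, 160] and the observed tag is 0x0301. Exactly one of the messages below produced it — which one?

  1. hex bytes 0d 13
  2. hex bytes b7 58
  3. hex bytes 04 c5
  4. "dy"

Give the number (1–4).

4

Key decimal bytes [221, 160] = dd a0 is 2 bytes ≤ B = 4; zero-pad to 4 bytes: K' = dd a0 00 00.
K' ⊕ ipad = eb 96 36 36; K' ⊕ opad = 81 fc 5c 5c.
m1: inner = H(eb 96 36 36 0d 13) = 02 0d; tag = H(81 fc 5c 5c 02 0d) = 0244
m2: inner = H(eb 96 36 36 b7 58) = 02 fc; tag = H(81 fc 5c 5c 02 fc) = 0333
m3: inner = H(eb 96 36 36 04 c5) = 02 b6; tag = H(81 fc 5c 5c 02 b6) = 02ed
m4: inner = H(eb 96 36 36 64 79) = 02 ca; tag = H(81 fc 5c 5c 02 ca) = 0301 ← matches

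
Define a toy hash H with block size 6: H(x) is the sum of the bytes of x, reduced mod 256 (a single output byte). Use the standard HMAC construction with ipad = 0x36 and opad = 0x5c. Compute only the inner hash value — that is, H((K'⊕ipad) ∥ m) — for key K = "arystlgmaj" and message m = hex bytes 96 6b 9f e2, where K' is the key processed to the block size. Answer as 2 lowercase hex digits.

Key "arystlgmaj" = 61 72 79 73 74 6c 67 6d 61 6a is 10 bytes > B = 6, so hash it first: H(key) = 3e, then zero-pad to 6 bytes: K' = 3e 00 00 00 00 00.
K' ⊕ ipad = 08 36 36 36 36 36.
Inner input = 08 36 36 36 36 36 ∥ 96 6b 9f e2.
Inner hash: sum = 8+54+54+54+54+54+150+107+159+226 = 920; mod 256 = 152 → 98.

98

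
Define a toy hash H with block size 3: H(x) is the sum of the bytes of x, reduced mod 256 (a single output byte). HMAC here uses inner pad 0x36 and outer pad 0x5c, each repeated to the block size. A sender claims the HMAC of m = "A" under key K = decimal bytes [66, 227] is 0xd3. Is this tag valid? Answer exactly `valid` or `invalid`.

invalid

Key decimal bytes [66, 227] = 42 e3 is 2 bytes ≤ B = 3; zero-pad to 3 bytes: K' = 42 e3 00.
K' ⊕ ipad = 74 d5 36; K' ⊕ opad = 1e bf 5c.
Inner hash: sum = 116+213+54+65 = 448; mod 256 = 192 → c0.
Outer hash (recomputed tag): sum = 30+191+92+192 = 505; mod 256 = 249 → f9.
Recomputed tag = f9; claimed = d3 → mismatch.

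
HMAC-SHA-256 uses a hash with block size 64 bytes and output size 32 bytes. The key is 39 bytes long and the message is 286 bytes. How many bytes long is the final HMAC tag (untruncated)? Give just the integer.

The tag is one SHA-256 digest: 32 bytes.

32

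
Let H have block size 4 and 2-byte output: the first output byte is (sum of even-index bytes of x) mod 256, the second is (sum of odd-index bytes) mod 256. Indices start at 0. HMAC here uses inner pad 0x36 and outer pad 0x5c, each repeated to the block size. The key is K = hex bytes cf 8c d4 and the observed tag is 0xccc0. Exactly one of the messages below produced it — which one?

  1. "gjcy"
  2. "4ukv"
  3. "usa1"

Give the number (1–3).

Key hex bytes cf 8c d4 is 3 bytes ≤ B = 4; zero-pad to 4 bytes: K' = cf 8c d4 00.
K' ⊕ ipad = f9 ba e2 36; K' ⊕ opad = 93 d0 88 5c.
m1: inner = H(f9 ba e2 36 67 6a 63 79) = a5 d3; tag = H(93 d0 88 5c a5 d3) = c0ff
m2: inner = H(f9 ba e2 36 34 75 6b 76) = 7a db; tag = H(93 d0 88 5c 7a db) = 9507
m3: inner = H(f9 ba e2 36 75 73 61 31) = b1 94; tag = H(93 d0 88 5c b1 94) = ccc0 ← matches

3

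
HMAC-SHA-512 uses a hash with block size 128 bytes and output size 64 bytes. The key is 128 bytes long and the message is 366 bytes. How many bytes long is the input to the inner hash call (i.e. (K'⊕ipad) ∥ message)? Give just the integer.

494

Key is 128 ≤ 128 bytes, zero-padded: |K'| = 128.
Inner input = (K'⊕ipad) ∥ m → 128 + 366 = 494 bytes.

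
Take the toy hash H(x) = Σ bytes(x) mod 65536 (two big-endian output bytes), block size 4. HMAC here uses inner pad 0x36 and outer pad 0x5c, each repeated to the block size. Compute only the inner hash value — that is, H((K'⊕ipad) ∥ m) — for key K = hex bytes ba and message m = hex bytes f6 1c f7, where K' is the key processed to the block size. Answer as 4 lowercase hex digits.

Key hex bytes ba is 1 byte ≤ B = 4; zero-pad to 4 bytes: K' = ba 00 00 00.
K' ⊕ ipad = 8c 36 36 36.
Inner input = 8c 36 36 36 ∥ f6 1c f7.
Inner hash: sum = 140+54+54+54+246+28+247 = 823 → 03 37.

0337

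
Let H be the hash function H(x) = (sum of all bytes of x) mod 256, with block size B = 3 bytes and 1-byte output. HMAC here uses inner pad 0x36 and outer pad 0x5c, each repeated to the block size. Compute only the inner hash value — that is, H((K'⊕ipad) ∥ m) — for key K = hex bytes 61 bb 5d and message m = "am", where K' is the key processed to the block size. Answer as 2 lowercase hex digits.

Key hex bytes 61 bb 5d is exactly B = 3 bytes: K' = 61 bb 5d.
K' ⊕ ipad = 57 8d 6b.
Inner input = 57 8d 6b ∥ 61 6d.
Inner hash: sum = 87+141+107+97+109 = 541; mod 256 = 29 → 1d.

1d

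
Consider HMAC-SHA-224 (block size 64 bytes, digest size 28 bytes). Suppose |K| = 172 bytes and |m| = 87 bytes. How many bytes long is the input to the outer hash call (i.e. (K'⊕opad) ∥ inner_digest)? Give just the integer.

Key is 172 > 64 bytes, so it is hashed to 28 bytes then zero-padded to 64: |K'| = 64.
Outer input = (K'⊕opad) ∥ H(inner) → 64 + 28 = 92 bytes.

92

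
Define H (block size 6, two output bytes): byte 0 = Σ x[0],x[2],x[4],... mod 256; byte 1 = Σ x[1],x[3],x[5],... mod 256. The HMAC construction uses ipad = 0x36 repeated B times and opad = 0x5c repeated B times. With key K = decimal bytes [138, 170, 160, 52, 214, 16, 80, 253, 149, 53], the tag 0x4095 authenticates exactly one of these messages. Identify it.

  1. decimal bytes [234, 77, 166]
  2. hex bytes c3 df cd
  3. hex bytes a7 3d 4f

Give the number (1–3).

2

Key decimal bytes [138, 170, 160, 52, 214, 16, 80, 253, 149, 53] = 8a aa a0 34 d6 10 50 fd 95 35 is 10 bytes > B = 6, so hash it first: H(key) = e5 20, then zero-pad to 6 bytes: K' = e5 20 00 00 00 00.
K' ⊕ ipad = d3 16 36 36 36 36; K' ⊕ opad = b9 7c 5c 5c 5c 5c.
m1: inner = H(d3 16 36 36 36 36 ea 4d a6) = cf cf; tag = H(b9 7c 5c 5c 5c 5c cf cf) = 4003
m2: inner = H(d3 16 36 36 36 36 c3 df cd) = cf 61; tag = H(b9 7c 5c 5c 5c 5c cf 61) = 4095 ← matches
m3: inner = H(d3 16 36 36 36 36 a7 3d 4f) = 35 bf; tag = H(b9 7c 5c 5c 5c 5c 35 bf) = a6f3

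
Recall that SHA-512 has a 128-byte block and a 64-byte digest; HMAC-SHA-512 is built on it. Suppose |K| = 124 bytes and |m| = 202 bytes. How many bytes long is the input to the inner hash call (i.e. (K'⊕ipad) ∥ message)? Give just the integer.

330

Key is 124 ≤ 128 bytes, zero-padded: |K'| = 128.
Inner input = (K'⊕ipad) ∥ m → 128 + 202 = 330 bytes.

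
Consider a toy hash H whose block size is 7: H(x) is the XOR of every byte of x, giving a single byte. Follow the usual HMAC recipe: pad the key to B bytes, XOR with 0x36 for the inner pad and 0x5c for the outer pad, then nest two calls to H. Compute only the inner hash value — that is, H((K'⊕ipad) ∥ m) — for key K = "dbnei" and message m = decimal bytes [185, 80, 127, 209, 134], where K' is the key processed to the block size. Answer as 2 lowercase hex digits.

93

Key "dbnei" = 64 62 6e 65 69 is 5 bytes ≤ B = 7; zero-pad to 7 bytes: K' = 64 62 6e 65 69 00 00.
K' ⊕ ipad = 52 54 58 53 5f 36 36.
Inner input = 52 54 58 53 5f 36 36 ∥ b9 50 7f d1 86.
Inner hash: XOR 52⊕54⊕58⊕53⊕5f⊕36⊕36⊕b9⊕50⊕7f⊕d1⊕86 = 93.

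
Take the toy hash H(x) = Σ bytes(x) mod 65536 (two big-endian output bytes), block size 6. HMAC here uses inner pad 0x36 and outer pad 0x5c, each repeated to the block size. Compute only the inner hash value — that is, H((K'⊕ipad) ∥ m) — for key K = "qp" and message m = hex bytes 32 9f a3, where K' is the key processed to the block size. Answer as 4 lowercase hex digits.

Key "qp" = 71 70 is 2 bytes ≤ B = 6; zero-pad to 6 bytes: K' = 71 70 00 00 00 00.
K' ⊕ ipad = 47 46 36 36 36 36.
Inner input = 47 46 36 36 36 36 ∥ 32 9f a3.
Inner hash: sum = 71+70+54+54+54+54+50+159+163 = 729 → 02 d9.

02d9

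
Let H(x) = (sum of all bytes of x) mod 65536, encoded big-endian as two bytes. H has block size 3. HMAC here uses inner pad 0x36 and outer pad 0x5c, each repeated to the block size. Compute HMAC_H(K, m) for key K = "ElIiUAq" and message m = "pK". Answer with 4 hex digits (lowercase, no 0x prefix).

Key "ElIiUAq" = 45 6c 49 69 55 41 71 is 7 bytes > B = 3, so hash it first: H(key) = 02 6a, then zero-pad to 3 bytes: K' = 02 6a 00.
K' ⊕ ipad = 34 5c 36.  K' ⊕ opad = 5e 36 5c.
Inner input = (K'⊕ipad) ∥ m = 34 5c 36 ∥ 70 4b.
Inner hash: sum = 52+92+54+112+75 = 385 → 01 81.
Outer input = (K'⊕opad) ∥ inner = 5e 36 5c ∥ 01 81.
Outer hash (tag): sum = 94+54+92+1+129 = 370 → 01 72.

0172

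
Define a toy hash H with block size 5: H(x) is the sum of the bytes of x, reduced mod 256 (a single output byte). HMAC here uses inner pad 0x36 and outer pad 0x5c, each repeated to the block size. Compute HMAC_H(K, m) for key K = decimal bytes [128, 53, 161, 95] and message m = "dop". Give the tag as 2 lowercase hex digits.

d3

Key decimal bytes [128, 53, 161, 95] = 80 35 a1 5f is 4 bytes ≤ B = 5; zero-pad to 5 bytes: K' = 80 35 a1 5f 00.
K' ⊕ ipad = b6 03 97 69 36.  K' ⊕ opad = dc 69 fd 03 5c.
Inner input = (K'⊕ipad) ∥ m = b6 03 97 69 36 ∥ 64 6f 70.
Inner hash: sum = 182+3+151+105+54+100+111+112 = 818; mod 256 = 50 → 32.
Outer input = (K'⊕opad) ∥ inner = dc 69 fd 03 5c ∥ 32.
Outer hash (tag): sum = 220+105+253+3+92+50 = 723; mod 256 = 211 → d3.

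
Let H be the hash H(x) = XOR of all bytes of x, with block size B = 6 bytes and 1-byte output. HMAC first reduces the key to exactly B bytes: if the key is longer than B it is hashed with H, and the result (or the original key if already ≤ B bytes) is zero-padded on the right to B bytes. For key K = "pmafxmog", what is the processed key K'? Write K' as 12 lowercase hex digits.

070000000000

|K| = 8 > B = 6, so first hash the key.
H(K): XOR 70⊕6d⊕61⊕66⊕78⊕6d⊕6f⊕67 = 07.
Zero-pad H(K) = 07 to 6 bytes: K' = 07 00 00 00 00 00.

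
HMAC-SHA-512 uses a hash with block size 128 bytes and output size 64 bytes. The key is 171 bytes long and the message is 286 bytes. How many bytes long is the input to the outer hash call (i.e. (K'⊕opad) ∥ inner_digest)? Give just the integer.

Key is 171 > 128 bytes, so it is hashed to 64 bytes then zero-padded to 128: |K'| = 128.
Outer input = (K'⊕opad) ∥ H(inner) → 128 + 64 = 192 bytes.

192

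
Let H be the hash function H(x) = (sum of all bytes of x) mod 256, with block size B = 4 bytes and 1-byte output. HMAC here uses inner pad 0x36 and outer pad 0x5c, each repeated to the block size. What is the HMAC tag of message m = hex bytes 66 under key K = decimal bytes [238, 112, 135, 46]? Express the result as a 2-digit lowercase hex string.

Key decimal bytes [238, 112, 135, 46] = ee 70 87 2e is exactly B = 4 bytes: K' = ee 70 87 2e.
K' ⊕ ipad = d8 46 b1 18.  K' ⊕ opad = b2 2c db 72.
Inner input = (K'⊕ipad) ∥ m = d8 46 b1 18 ∥ 66.
Inner hash: sum = 216+70+177+24+102 = 589; mod 256 = 77 → 4d.
Outer input = (K'⊕opad) ∥ inner = b2 2c db 72 ∥ 4d.
Outer hash (tag): sum = 178+44+219+114+77 = 632; mod 256 = 120 → 78.

78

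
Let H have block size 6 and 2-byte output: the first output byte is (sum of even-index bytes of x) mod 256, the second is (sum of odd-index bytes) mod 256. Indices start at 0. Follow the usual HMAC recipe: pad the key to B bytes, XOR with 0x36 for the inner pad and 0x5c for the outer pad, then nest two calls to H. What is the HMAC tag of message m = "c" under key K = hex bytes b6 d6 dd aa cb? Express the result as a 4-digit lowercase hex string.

cd8e

Key hex bytes b6 d6 dd aa cb is 5 bytes ≤ B = 6; zero-pad to 6 bytes: K' = b6 d6 dd aa cb 00.
K' ⊕ ipad = 80 e0 eb 9c fd 36.  K' ⊕ opad = ea 8a 81 f6 97 5c.
Inner input = (K'⊕ipad) ∥ m = 80 e0 eb 9c fd 36 ∥ 63.
Inner hash: even-index sum = 715 mod 256 = 203; odd-index sum = 434 mod 256 = 178 → cb b2.
Outer input = (K'⊕opad) ∥ inner = ea 8a 81 f6 97 5c ∥ cb b2.
Outer hash (tag): even-index sum = 717 mod 256 = 205; odd-index sum = 654 mod 256 = 142 → cd 8e.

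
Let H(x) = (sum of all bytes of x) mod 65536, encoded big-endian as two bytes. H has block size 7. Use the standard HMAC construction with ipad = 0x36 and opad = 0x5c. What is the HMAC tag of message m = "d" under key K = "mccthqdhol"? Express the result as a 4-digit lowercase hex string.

0355

Key "mccthqdhol" = 6d 63 63 74 68 71 64 68 6f 6c is 10 bytes > B = 7, so hash it first: H(key) = 04 27, then zero-pad to 7 bytes: K' = 04 27 00 00 00 00 00.
K' ⊕ ipad = 32 11 36 36 36 36 36.  K' ⊕ opad = 58 7b 5c 5c 5c 5c 5c.
Inner input = (K'⊕ipad) ∥ m = 32 11 36 36 36 36 36 ∥ 64.
Inner hash: sum = 50+17+54+54+54+54+54+100 = 437 → 01 b5.
Outer input = (K'⊕opad) ∥ inner = 58 7b 5c 5c 5c 5c 5c ∥ 01 b5.
Outer hash (tag): sum = 88+123+92+92+92+92+92+1+181 = 853 → 03 55.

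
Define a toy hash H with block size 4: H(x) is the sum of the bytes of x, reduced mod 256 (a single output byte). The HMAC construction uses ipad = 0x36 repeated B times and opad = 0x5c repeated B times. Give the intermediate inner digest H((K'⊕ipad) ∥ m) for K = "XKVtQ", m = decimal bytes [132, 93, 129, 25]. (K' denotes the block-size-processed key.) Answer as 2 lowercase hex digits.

a5

Key "XKVtQ" = 58 4b 56 74 51 is 5 bytes > B = 4, so hash it first: H(key) = be, then zero-pad to 4 bytes: K' = be 00 00 00.
K' ⊕ ipad = 88 36 36 36.
Inner input = 88 36 36 36 ∥ 84 5d 81 19.
Inner hash: sum = 136+54+54+54+132+93+129+25 = 677; mod 256 = 165 → a5.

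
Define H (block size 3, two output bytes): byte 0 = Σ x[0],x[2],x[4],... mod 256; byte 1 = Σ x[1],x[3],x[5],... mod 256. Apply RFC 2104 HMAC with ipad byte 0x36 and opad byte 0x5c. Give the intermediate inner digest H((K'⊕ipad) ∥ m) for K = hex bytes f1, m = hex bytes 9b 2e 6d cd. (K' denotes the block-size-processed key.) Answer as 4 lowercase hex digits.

Key hex bytes f1 is 1 byte ≤ B = 3; zero-pad to 3 bytes: K' = f1 00 00.
K' ⊕ ipad = c7 36 36.
Inner input = c7 36 36 ∥ 9b 2e 6d cd.
Inner hash: even-index sum = 504 mod 256 = 248; odd-index sum = 318 mod 256 = 62 → f8 3e.

f83e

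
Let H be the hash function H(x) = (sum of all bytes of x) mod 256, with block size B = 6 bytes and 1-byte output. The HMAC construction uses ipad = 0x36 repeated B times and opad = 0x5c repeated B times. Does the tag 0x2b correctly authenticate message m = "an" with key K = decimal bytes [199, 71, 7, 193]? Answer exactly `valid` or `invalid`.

Key decimal bytes [199, 71, 7, 193] = c7 47 07 c1 is 4 bytes ≤ B = 6; zero-pad to 6 bytes: K' = c7 47 07 c1 00 00.
K' ⊕ ipad = f1 71 31 f7 36 36; K' ⊕ opad = 9b 1b 5b 9d 5c 5c.
Inner hash: sum = 241+113+49+247+54+54+97+110 = 965; mod 256 = 197 → c5.
Outer hash (recomputed tag): sum = 155+27+91+157+92+92+197 = 811; mod 256 = 43 → 2b.
Recomputed tag = 2b; claimed = 2b → match.

valid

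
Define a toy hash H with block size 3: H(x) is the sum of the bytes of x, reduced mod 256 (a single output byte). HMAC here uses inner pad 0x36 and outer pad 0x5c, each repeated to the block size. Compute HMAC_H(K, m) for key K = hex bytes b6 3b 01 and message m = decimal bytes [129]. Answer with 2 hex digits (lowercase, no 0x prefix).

Key hex bytes b6 3b 01 is exactly B = 3 bytes: K' = b6 3b 01.
K' ⊕ ipad = 80 0d 37.  K' ⊕ opad = ea 67 5d.
Inner input = (K'⊕ipad) ∥ m = 80 0d 37 ∥ 81.
Inner hash: sum = 128+13+55+129 = 325; mod 256 = 69 → 45.
Outer input = (K'⊕opad) ∥ inner = ea 67 5d ∥ 45.
Outer hash (tag): sum = 234+103+93+69 = 499; mod 256 = 243 → f3.

f3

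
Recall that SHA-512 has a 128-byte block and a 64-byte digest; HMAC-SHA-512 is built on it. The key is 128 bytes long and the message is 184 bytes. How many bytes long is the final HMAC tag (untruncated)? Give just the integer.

64

The tag is one SHA-512 digest: 64 bytes.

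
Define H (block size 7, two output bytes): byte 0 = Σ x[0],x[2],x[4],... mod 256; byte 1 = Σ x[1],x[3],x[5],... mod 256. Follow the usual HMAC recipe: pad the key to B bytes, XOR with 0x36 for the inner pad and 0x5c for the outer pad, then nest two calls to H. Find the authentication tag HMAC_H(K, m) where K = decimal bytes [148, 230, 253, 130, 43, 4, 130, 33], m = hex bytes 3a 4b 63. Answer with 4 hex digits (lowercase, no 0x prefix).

3a7e

Key decimal bytes [148, 230, 253, 130, 43, 4, 130, 33] = 94 e6 fd 82 2b 04 82 21 is 8 bytes > B = 7, so hash it first: H(key) = 3e 8d, then zero-pad to 7 bytes: K' = 3e 8d 00 00 00 00 00.
K' ⊕ ipad = 08 bb 36 36 36 36 36.  K' ⊕ opad = 62 d1 5c 5c 5c 5c 5c.
Inner input = (K'⊕ipad) ∥ m = 08 bb 36 36 36 36 36 ∥ 3a 4b 63.
Inner hash: even-index sum = 245 mod 256 = 245; odd-index sum = 452 mod 256 = 196 → f5 c4.
Outer input = (K'⊕opad) ∥ inner = 62 d1 5c 5c 5c 5c 5c ∥ f5 c4.
Outer hash (tag): even-index sum = 570 mod 256 = 58; odd-index sum = 638 mod 256 = 126 → 3a 7e.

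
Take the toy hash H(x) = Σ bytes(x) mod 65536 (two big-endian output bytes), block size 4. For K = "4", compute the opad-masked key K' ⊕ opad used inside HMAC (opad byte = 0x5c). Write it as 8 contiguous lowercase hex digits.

685c5c5c

Key "4" = 34 is 1 byte ≤ B = 4; zero-pad to 4 bytes: K' = 34 00 00 00.
XOR each byte with 0x5c: 34⊕5c=68, 00⊕5c=5c, 00⊕5c=5c, 00⊕5c=5c.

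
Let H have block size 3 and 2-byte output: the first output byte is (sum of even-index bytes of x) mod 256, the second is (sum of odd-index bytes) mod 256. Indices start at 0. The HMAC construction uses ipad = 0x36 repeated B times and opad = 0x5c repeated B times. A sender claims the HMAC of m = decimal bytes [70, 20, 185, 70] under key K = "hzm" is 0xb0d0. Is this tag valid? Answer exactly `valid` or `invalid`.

invalid

Key "hzm" = 68 7a 6d is exactly B = 3 bytes: K' = 68 7a 6d.
K' ⊕ ipad = 5e 4c 5b; K' ⊕ opad = 34 26 31.
Inner hash: even-index sum = 275 mod 256 = 19; odd-index sum = 331 mod 256 = 75 → 13 4b.
Outer hash (recomputed tag): even-index sum = 176 mod 256 = 176; odd-index sum = 57 mod 256 = 57 → b0 39.
Recomputed tag = b039; claimed = b0d0 → mismatch.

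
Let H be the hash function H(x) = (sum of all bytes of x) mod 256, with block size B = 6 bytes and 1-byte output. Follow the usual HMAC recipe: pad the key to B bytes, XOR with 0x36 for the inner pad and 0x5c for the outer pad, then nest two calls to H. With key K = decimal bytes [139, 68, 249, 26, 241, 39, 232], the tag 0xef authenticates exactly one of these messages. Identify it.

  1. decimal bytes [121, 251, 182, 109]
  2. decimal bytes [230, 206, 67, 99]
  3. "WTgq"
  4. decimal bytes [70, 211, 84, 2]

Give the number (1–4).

Key decimal bytes [139, 68, 249, 26, 241, 39, 232] = 8b 44 f9 1a f1 27 e8 is 7 bytes > B = 6, so hash it first: H(key) = e2, then zero-pad to 6 bytes: K' = e2 00 00 00 00 00.
K' ⊕ ipad = d4 36 36 36 36 36; K' ⊕ opad = be 5c 5c 5c 5c 5c.
m1: inner = H(d4 36 36 36 36 36 79 fb b6 6d) = 79; tag = H(be 5c 5c 5c 5c 5c 79) = 03
m2: inner = H(d4 36 36 36 36 36 e6 ce 43 63) = 3c; tag = H(be 5c 5c 5c 5c 5c 3c) = c6
m3: inner = H(d4 36 36 36 36 36 57 54 67 71) = 65; tag = H(be 5c 5c 5c 5c 5c 65) = ef ← matches
m4: inner = H(d4 36 36 36 36 36 46 d3 54 02) = 51; tag = H(be 5c 5c 5c 5c 5c 51) = db

3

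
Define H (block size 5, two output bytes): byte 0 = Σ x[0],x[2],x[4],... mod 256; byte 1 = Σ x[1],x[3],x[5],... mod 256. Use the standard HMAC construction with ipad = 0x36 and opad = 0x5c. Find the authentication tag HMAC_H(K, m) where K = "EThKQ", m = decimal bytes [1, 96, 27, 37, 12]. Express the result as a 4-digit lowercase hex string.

Key "EThKQ" = 45 54 68 4b 51 is exactly B = 5 bytes: K' = 45 54 68 4b 51.
K' ⊕ ipad = 73 62 5e 7d 67.  K' ⊕ opad = 19 08 34 17 0d.
Inner input = (K'⊕ipad) ∥ m = 73 62 5e 7d 67 ∥ 01 60 1b 25 0c.
Inner hash: even-index sum = 445 mod 256 = 189; odd-index sum = 263 mod 256 = 7 → bd 07.
Outer input = (K'⊕opad) ∥ inner = 19 08 34 17 0d ∥ bd 07.
Outer hash (tag): even-index sum = 97 mod 256 = 97; odd-index sum = 220 mod 256 = 220 → 61 dc.

61dc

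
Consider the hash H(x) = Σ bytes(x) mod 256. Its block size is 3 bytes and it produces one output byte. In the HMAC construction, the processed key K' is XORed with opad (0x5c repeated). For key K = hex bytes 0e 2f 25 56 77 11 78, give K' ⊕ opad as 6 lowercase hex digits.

Key hex bytes 0e 2f 25 56 77 11 78 is 7 bytes > B = 3, so hash it first: H(key) = b8, then zero-pad to 3 bytes: K' = b8 00 00.
XOR each byte with 0x5c: b8⊕5c=e4, 00⊕5c=5c, 00⊕5c=5c.

e45c5c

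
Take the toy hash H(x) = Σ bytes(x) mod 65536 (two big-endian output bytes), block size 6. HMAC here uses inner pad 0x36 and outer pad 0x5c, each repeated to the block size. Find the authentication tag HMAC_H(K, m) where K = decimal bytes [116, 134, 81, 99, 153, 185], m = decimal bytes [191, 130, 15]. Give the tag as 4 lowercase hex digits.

0338

Key decimal bytes [116, 134, 81, 99, 153, 185] = 74 86 51 63 99 b9 is exactly B = 6 bytes: K' = 74 86 51 63 99 b9.
K' ⊕ ipad = 42 b0 67 55 af 8f.  K' ⊕ opad = 28 da 0d 3f c5 e5.
Inner input = (K'⊕ipad) ∥ m = 42 b0 67 55 af 8f ∥ bf 82 0f.
Inner hash: sum = 66+176+103+85+175+143+191+130+15 = 1084 → 04 3c.
Outer input = (K'⊕opad) ∥ inner = 28 da 0d 3f c5 e5 ∥ 04 3c.
Outer hash (tag): sum = 40+218+13+63+197+229+4+60 = 824 → 03 38.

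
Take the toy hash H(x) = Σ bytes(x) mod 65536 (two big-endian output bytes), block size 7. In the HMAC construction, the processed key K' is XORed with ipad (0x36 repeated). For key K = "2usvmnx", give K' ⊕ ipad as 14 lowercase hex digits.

044345405b584e

Key "2usvmnx" = 32 75 73 76 6d 6e 78 is exactly B = 7 bytes: K' = 32 75 73 76 6d 6e 78.
XOR each byte with 0x36: 32⊕36=04, 75⊕36=43, 73⊕36=45, 76⊕36=40, 6d⊕36=5b, 6e⊕36=58, 78⊕36=4e.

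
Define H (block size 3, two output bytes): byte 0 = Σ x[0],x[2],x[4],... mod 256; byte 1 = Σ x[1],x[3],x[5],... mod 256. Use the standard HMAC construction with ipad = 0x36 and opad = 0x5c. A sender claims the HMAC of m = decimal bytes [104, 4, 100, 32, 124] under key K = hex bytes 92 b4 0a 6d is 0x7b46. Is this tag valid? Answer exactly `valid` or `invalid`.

invalid

Key hex bytes 92 b4 0a 6d is 4 bytes > B = 3, so hash it first: H(key) = 9c 21, then zero-pad to 3 bytes: K' = 9c 21 00.
K' ⊕ ipad = aa 17 36; K' ⊕ opad = c0 7d 5c.
Inner hash: even-index sum = 260 mod 256 = 4; odd-index sum = 351 mod 256 = 95 → 04 5f.
Outer hash (recomputed tag): even-index sum = 379 mod 256 = 123; odd-index sum = 129 mod 256 = 129 → 7b 81.
Recomputed tag = 7b81; claimed = 7b46 → mismatch.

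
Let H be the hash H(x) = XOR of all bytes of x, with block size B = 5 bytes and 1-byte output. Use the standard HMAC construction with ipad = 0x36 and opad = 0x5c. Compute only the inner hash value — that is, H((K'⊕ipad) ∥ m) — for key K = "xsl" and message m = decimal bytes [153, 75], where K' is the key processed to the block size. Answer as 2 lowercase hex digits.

Key "xsl" = 78 73 6c is 3 bytes ≤ B = 5; zero-pad to 5 bytes: K' = 78 73 6c 00 00.
K' ⊕ ipad = 4e 45 5a 36 36.
Inner input = 4e 45 5a 36 36 ∥ 99 4b.
Inner hash: XOR 4e⊕45⊕5a⊕36⊕36⊕99⊕4b = 83.

83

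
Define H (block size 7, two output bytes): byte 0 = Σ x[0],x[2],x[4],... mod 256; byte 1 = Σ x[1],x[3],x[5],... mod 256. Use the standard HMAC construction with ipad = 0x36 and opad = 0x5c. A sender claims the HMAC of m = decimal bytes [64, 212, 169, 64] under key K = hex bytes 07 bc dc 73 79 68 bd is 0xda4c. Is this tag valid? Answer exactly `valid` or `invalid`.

invalid

Key hex bytes 07 bc dc 73 79 68 bd is exactly B = 7 bytes: K' = 07 bc dc 73 79 68 bd.
K' ⊕ ipad = 31 8a ea 45 4f 5e 8b; K' ⊕ opad = 5b e0 80 2f 25 34 e1.
Inner hash: even-index sum = 777 mod 256 = 9; odd-index sum = 534 mod 256 = 22 → 09 16.
Outer hash (recomputed tag): even-index sum = 503 mod 256 = 247; odd-index sum = 332 mod 256 = 76 → f7 4c.
Recomputed tag = f74c; claimed = da4c → mismatch.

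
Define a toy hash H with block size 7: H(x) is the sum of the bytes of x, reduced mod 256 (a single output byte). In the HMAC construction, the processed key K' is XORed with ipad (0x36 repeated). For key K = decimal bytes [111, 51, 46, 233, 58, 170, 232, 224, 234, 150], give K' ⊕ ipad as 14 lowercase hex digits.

Key decimal bytes [111, 51, 46, 233, 58, 170, 232, 224, 234, 150] = 6f 33 2e e9 3a aa e8 e0 ea 96 is 10 bytes > B = 7, so hash it first: H(key) = e5, then zero-pad to 7 bytes: K' = e5 00 00 00 00 00 00.
XOR each byte with 0x36: e5⊕36=d3, 00⊕36=36, 00⊕36=36, 00⊕36=36, 00⊕36=36, 00⊕36=36, 00⊕36=36.

d3363636363636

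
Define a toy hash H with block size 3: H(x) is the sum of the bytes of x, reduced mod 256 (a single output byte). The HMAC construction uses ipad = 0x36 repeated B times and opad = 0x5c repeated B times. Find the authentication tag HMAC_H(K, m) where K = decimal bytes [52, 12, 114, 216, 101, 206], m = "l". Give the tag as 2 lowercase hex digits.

Key decimal bytes [52, 12, 114, 216, 101, 206] = 34 0c 72 d8 65 ce is 6 bytes > B = 3, so hash it first: H(key) = bd, then zero-pad to 3 bytes: K' = bd 00 00.
K' ⊕ ipad = 8b 36 36.  K' ⊕ opad = e1 5c 5c.
Inner input = (K'⊕ipad) ∥ m = 8b 36 36 ∥ 6c.
Inner hash: sum = 139+54+54+108 = 355; mod 256 = 99 → 63.
Outer input = (K'⊕opad) ∥ inner = e1 5c 5c ∥ 63.
Outer hash (tag): sum = 225+92+92+99 = 508; mod 256 = 252 → fc.

fc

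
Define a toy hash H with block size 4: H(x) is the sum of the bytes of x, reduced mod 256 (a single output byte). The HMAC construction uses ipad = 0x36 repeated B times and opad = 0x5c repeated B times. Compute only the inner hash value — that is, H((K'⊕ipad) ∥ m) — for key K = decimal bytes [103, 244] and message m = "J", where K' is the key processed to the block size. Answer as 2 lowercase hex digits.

c9

Key decimal bytes [103, 244] = 67 f4 is 2 bytes ≤ B = 4; zero-pad to 4 bytes: K' = 67 f4 00 00.
K' ⊕ ipad = 51 c2 36 36.
Inner input = 51 c2 36 36 ∥ 4a.
Inner hash: sum = 81+194+54+54+74 = 457; mod 256 = 201 → c9.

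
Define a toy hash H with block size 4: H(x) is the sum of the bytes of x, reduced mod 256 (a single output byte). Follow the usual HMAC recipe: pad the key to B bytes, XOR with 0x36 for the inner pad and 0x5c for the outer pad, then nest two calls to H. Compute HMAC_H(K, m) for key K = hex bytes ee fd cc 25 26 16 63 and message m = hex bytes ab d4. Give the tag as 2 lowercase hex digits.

a9

Key hex bytes ee fd cc 25 26 16 63 is 7 bytes > B = 4, so hash it first: H(key) = 7b, then zero-pad to 4 bytes: K' = 7b 00 00 00.
K' ⊕ ipad = 4d 36 36 36.  K' ⊕ opad = 27 5c 5c 5c.
Inner input = (K'⊕ipad) ∥ m = 4d 36 36 36 ∥ ab d4.
Inner hash: sum = 77+54+54+54+171+212 = 622; mod 256 = 110 → 6e.
Outer input = (K'⊕opad) ∥ inner = 27 5c 5c 5c ∥ 6e.
Outer hash (tag): sum = 39+92+92+92+110 = 425; mod 256 = 169 → a9.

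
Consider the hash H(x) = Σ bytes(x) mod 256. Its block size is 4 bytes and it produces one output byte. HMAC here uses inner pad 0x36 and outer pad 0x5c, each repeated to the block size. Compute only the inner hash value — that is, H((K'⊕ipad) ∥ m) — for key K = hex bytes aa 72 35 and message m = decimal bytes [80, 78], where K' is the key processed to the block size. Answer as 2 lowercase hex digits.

Key hex bytes aa 72 35 is 3 bytes ≤ B = 4; zero-pad to 4 bytes: K' = aa 72 35 00.
K' ⊕ ipad = 9c 44 03 36.
Inner input = 9c 44 03 36 ∥ 50 4e.
Inner hash: sum = 156+68+3+54+80+78 = 439; mod 256 = 183 → b7.

b7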